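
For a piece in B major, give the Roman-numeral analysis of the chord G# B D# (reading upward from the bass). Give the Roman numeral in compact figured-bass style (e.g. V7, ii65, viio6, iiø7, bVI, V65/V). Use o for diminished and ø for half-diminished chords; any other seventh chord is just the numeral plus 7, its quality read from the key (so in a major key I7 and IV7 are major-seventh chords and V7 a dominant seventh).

vi

Stacked in thirds the chord is G#-B-D#: a minor triad on G#.
G# is scale degree 6 in B major, and a minor triad on that degree is written vi.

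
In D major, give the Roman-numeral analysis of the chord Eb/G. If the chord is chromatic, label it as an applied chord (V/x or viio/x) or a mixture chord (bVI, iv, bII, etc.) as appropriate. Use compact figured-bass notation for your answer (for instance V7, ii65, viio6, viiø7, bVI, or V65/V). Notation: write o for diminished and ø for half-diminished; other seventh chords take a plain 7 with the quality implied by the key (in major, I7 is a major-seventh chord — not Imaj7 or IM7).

bII6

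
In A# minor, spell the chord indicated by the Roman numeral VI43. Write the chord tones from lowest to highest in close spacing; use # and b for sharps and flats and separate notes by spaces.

In A# minor, scale degree 6 is F#, and the diatonic chord built there is a major seventh chord.
That chord is spelled F#-A#-C#-E#.
The figured bass 43 indicates second inversion, placing the fifth (C#) in the bass: C#-E#-F#-A#.

C# E# F# A#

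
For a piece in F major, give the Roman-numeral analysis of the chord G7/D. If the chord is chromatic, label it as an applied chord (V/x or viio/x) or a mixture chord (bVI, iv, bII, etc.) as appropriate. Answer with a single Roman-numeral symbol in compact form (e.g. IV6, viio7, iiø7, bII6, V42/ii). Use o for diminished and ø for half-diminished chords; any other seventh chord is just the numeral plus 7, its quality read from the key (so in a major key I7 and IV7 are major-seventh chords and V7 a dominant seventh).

The pitches G-B-D-F form a dominant seventh chord rooted on G.
G is not a diatonic chord root with this quality in F major, but it lies a perfect fifth above C (V), so the chord functions as an applied dominant of V.
With D in the bass the chord is in second inversion, so the figured bass is 43.

V43/V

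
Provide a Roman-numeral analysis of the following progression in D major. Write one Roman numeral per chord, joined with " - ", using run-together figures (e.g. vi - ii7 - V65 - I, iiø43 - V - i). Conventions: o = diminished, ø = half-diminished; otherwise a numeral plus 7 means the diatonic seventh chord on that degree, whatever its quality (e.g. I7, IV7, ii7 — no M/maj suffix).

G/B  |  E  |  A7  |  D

G/B: root G is the subdominant; major triad there is IV6.
E: a major triad on E, the applied dominant of V → V/V.
A7: dominant seventh chord on A = scale degree 5 → V7.
D: major triad on D = scale degree 1 → I.

IV6 - V/V - V7 - I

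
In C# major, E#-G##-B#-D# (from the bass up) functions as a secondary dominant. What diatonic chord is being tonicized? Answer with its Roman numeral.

vi

The chord is a dominant seventh chord on E#.
A dominant resolves down a perfect fifth: E# → A#. In C# major, A# is scale degree 6, i.e. vi.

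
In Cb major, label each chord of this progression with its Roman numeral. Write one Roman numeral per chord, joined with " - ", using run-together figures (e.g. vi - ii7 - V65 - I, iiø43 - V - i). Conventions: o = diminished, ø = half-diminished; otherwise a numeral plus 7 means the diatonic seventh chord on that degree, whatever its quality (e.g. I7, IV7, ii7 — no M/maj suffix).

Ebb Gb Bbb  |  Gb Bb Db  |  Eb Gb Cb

bIII - V - I6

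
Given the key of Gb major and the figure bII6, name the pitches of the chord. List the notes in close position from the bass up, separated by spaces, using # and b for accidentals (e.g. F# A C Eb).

Cb Ebb Abb

Scale degree 2 in Gb major is Ab; lowering it a half step gives Abb. bII6 is the Neapolitan sixth — a major triad on the lowered second degree, here in its customary first inversion.
So the chord is Abb-Cb-Ebb.
The figured bass 6 indicates first inversion, placing the third (Cb) in the bass: Cb-Ebb-Abb.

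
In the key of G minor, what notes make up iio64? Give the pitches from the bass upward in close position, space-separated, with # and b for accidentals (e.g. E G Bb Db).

Eb A C

In G minor, the second degree is A, and the diatonic chord built there is a diminished triad.
Stacking thirds from A gives A-C-Eb.
The figured bass 64 indicates second inversion, placing the fifth (Eb) in the bass: Eb-A-C.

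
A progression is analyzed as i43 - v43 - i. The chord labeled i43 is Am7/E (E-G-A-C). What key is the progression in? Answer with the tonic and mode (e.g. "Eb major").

A minor

The chord Am7/E is a minor seventh chord rooted on A; its label is i43.
If A is scale degree 1 and the mode makes that degree carry a minor seventh chord, the tonic is A and the mode is minor.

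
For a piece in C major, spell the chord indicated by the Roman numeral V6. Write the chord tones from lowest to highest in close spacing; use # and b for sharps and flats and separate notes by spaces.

B D G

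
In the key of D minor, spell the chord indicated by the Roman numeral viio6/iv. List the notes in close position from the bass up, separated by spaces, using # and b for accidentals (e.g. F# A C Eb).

A C F#

The slash marks an applied leading-tone chord: viio of iv. In D minor, iv is G, so the leading tone to it is F#, a half step below.
Building a diminished triad on F# gives F#-A-C.
The figured bass 6 indicates first inversion, placing the third (A) in the bass: A-C-F#.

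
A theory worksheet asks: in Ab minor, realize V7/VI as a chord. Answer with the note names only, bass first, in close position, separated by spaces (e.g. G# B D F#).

Cb Eb Gb Bbb

V7/VI is a secondary dominant — the dominant seventh of VI. VI in Ab minor is Fb, so the applied chord's root is Cb, a perfect fifth above.
Building a dominant seventh chord on Cb gives Cb-Eb-Gb-Bbb.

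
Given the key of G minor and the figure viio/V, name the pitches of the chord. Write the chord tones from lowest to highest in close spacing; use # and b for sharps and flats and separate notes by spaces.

viio/V is a secondary leading-tone chord. The target V is D in G minor; the applied chord is rooted a semitone below, on C#.
Building a diminished triad on C# gives C#-E-G.

C# E G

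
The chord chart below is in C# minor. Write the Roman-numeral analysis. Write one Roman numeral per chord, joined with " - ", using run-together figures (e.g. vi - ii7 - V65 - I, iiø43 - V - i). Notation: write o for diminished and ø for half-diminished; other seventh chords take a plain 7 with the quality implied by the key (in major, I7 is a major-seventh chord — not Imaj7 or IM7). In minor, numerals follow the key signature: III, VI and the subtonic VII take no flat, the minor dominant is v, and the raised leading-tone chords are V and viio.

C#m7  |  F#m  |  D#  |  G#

i7 - iv - V/V - V

C#m7 has root C#, degree 1 in C# minor, so i7.
F#m: minor triad on F# = scale degree 4 → iv.
D# is the secondary dominant of V (major triad on D#): V/V.
G#: root G# is the dominant; major triad there is V.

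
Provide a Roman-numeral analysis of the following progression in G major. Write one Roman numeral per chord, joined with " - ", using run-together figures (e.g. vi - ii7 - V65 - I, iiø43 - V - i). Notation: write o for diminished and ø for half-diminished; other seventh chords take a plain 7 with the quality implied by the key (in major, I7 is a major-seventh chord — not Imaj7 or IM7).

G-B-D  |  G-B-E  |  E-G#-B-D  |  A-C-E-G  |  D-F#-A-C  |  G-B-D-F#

G-B-D has root G, degree 1 in G major, so I.
G-B-E has root E, degree 6 in G major, so vi6.
E-G#-B-D is the secondary dominant of ii (dominant seventh chord on E): V7/ii.
A-C-E-G: minor seventh chord on A = scale degree 2 → ii7.
D-F#-A-C: dominant seventh chord on D = scale degree 5 → V7.
G-B-D-F# has root G, degree 1 in G major, so I7.

I - vi6 - V7/ii - ii7 - V7 - I7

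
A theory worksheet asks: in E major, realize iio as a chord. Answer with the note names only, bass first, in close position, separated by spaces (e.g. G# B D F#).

F# A C

Scale degree 2 in E major is F#; here the chord built on it is altered to a diminished triad. iio is the diminished supertonic triad, borrowed from the parallel minor.
So the chord is F#-A-C.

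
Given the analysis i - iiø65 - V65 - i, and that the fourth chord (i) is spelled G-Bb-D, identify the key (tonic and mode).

The chord Gm is a minor triad rooted on G; its label is i.
If G is scale degree 1 and the mode makes that degree carry a minor triad, the tonic is G and the mode is minor.

G minor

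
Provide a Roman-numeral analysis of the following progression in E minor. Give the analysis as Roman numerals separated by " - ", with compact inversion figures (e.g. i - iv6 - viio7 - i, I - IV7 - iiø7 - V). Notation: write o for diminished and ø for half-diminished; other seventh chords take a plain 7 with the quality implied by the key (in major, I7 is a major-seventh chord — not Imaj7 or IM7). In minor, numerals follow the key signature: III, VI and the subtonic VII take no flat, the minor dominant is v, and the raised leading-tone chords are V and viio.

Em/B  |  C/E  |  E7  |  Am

Em/B has root E, degree 1 in E minor, so i64.
C/E has root C, degree 6 in E minor, so VI6.
E7: chromatic; E is V of iv, so V7/iv.
Am has root A, degree 4 in E minor, so iv.

i64 - VI6 - V7/iv - iv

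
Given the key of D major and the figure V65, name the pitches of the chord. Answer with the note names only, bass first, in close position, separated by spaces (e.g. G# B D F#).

In D major, the fifth degree is A, and the diatonic chord built there is a dominant seventh chord.
That chord is spelled A-C#-E-G.
The figured bass 65 indicates first inversion, placing the third (C#) in the bass: C#-E-G-A.

C# E G A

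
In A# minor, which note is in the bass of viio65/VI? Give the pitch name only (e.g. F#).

G#

The applied chord viio65/VI is rooted on E#: E#-G#-B-D.
The figure 65 means first inversion — the third is in the bass.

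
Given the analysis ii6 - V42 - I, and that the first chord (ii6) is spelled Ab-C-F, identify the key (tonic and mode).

Eb major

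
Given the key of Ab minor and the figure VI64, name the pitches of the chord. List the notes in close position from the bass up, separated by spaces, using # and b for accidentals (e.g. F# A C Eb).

Cb Fb Ab

In Ab minor, scale degree 6 is Fb, and the diatonic chord built there is a major triad.
Stacking thirds from Fb gives Fb-Ab-Cb.
The figured bass 64 indicates second inversion, placing the fifth (Cb) in the bass: Cb-Fb-Ab.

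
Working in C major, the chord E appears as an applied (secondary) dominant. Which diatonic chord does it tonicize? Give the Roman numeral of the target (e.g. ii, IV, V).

The chord is a major triad on E.
A dominant resolves down a perfect fifth: E → A. In C major, A is scale degree 6, i.e. vi.

vi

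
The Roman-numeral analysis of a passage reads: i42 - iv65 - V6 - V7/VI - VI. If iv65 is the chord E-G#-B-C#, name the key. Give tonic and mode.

G# minor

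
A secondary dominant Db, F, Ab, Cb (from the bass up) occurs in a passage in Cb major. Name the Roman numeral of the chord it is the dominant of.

V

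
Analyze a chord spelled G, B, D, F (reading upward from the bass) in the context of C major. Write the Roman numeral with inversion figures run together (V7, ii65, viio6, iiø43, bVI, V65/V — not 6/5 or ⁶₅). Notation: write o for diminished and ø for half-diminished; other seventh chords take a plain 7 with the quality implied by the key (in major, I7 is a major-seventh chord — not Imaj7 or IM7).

V7

The pitches G-B-D-F form a dominant seventh chord rooted on G.
G is scale degree 5 in C major, and a dominant seventh chord on that degree is written V7.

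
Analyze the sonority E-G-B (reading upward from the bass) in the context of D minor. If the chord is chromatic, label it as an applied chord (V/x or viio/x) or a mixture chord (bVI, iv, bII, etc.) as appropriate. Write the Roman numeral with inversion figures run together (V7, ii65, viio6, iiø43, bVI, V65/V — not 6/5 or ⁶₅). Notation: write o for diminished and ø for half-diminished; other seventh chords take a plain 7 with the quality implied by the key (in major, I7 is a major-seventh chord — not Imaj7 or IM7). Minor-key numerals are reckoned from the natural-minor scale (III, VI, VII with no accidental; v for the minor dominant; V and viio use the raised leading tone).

ii

The pitches E-G-B form a minor triad rooted on E.
E is the second degree of D minor. This is the minor supertonic, borrowed from the parallel major (the Dorian ii).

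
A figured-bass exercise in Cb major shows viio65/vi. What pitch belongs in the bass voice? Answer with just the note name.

The applied chord viio65/vi is rooted on G: G-Bb-Db-Fb.
The figure 65 means first inversion — the third is in the bass.

Bb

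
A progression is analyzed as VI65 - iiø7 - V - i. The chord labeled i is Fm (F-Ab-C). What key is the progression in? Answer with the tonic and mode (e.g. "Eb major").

F minor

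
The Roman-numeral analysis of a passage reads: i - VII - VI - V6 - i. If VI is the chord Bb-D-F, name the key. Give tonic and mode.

D minor

The chord Bb is a major triad rooted on Bb; its label is VI.
Counting down 5 scale steps from Bb places the tonic on D; a major triad on degree 6 is diatonic only in minor.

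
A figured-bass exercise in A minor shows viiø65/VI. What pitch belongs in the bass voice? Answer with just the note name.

G

The applied chord viiø65/VI is rooted on E: E-G-Bb-D.
The figure 65 means first inversion — the third is in the bass.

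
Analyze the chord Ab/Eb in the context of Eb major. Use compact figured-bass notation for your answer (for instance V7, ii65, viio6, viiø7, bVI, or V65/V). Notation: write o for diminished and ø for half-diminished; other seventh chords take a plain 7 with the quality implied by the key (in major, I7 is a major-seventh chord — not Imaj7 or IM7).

The pitches Ab-C-Eb form a major triad rooted on Ab.
Ab is scale degree 4 in Eb major, and a major triad on that degree is written IV.
With Eb in the bass the chord is in second inversion, so the figured bass is 64.

IV64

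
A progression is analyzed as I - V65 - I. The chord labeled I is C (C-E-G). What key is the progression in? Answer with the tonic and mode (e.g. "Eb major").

C major

The chord C is a major triad rooted on C; its label is I.
If C is scale degree 1 and the mode makes that degree carry a major triad, the tonic is C and the mode is major.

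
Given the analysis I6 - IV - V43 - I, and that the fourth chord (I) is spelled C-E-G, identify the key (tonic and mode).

The chord C is a major triad rooted on C; its label is I.
If C is scale degree 1 and the mode makes that degree carry a major triad, the tonic is C and the mode is major.

C major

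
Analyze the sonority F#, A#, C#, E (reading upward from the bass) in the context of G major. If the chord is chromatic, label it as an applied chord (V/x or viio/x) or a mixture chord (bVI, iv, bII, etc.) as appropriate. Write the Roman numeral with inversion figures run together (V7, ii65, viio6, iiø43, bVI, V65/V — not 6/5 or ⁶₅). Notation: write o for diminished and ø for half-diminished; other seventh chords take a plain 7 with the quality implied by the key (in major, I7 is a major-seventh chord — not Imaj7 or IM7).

V7/iii

The pitches F#-A#-C#-E form a dominant seventh chord rooted on F#.
F# is not a diatonic chord root with this quality in G major, but it lies a perfect fifth above B (iii), so the chord functions as an applied dominant of iii.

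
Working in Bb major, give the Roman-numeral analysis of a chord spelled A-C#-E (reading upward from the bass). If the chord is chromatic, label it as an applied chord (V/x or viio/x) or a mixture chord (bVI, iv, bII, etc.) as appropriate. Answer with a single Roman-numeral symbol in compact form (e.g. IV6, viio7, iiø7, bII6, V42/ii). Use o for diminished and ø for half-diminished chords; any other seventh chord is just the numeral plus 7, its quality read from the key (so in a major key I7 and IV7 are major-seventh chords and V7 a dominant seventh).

The pitches A-C#-E form a major triad rooted on A.
A is not a diatonic chord root with this quality in Bb major, but it lies a perfect fifth above D (iii), so the chord functions as an applied dominant of iii.

V/iii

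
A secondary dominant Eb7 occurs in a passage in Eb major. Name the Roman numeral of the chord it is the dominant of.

The chord is a dominant seventh chord on Eb.
A dominant resolves down a perfect fifth: Eb → Ab. In Eb major, Ab is scale degree 4, i.e. IV.

IV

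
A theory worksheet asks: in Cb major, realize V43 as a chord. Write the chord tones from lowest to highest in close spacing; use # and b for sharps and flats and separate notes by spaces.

In Cb major, the fifth degree is Gb, and the diatonic chord built there is a dominant seventh chord.
That chord is spelled Gb-Bb-Db-Fb.
With the 43 figure the chord is in second inversion; from the bass Db upward in close position it reads Db-Fb-Gb-Bb.

Db Fb Gb Bb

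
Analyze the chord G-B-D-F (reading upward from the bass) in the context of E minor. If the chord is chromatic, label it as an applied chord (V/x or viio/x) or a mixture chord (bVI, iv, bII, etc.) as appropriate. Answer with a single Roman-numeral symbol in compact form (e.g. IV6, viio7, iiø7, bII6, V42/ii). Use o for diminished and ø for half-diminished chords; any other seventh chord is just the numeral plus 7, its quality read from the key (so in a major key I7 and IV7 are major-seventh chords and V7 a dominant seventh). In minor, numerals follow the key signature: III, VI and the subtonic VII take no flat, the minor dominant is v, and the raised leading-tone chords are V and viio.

V7/VI

Stacked in thirds the chord is G-B-D-F: a dominant seventh chord on G.
G is not a diatonic chord root with this quality in E minor, but it lies a perfect fifth above C (VI), so the chord functions as an applied dominant of VI.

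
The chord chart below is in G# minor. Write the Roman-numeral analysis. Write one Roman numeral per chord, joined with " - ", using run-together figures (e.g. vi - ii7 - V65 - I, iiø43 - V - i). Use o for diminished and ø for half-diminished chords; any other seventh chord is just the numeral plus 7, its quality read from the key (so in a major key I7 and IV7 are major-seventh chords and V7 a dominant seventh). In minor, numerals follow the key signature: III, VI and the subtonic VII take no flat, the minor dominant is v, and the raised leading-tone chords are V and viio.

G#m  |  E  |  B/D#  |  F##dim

G#m has root G#, degree 1 in G# minor, so i.
E: major triad on E = scale degree 6 → VI.
B/D# has root B, degree 3 in G# minor, so III6.
F##dim: root F## is the leading tone; diminished triad there is viio.

i - VI - III6 - viio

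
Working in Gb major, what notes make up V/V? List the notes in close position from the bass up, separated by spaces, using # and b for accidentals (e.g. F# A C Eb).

V/V is a secondary dominant — the dominant triad of V. V in Gb major is Db, so the applied chord's root is Ab, a perfect fifth above.
Building a major triad on Ab gives Ab-C-Eb.

Ab C Eb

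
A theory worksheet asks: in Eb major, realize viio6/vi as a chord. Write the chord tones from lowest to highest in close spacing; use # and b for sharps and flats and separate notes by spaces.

The slash marks an applied leading-tone chord: viio of vi. In Eb major, vi is C, so the leading tone to it is B, a half step below.
Building a diminished triad on B gives B-D-F.
The figured bass 6 indicates first inversion, placing the third (D) in the bass: D-F-B.

D F B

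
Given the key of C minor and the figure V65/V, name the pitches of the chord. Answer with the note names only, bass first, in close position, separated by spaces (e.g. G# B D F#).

F# A C D

The slash means an applied dominant: we want the dominant of V. In C minor, V is G major, and its dominant is built on D.
Building a dominant seventh chord on D gives D-F#-A-C.
With the 65 figure the chord is in first inversion; from the bass F# upward in close position it reads F#-A-C-D.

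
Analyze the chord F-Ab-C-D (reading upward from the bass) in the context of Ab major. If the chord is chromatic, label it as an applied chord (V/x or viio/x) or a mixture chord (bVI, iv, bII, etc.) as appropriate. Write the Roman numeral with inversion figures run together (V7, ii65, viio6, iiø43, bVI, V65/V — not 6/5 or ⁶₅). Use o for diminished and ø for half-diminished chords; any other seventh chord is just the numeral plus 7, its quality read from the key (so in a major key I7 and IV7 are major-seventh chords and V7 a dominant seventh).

viiø65/V

Stacked in thirds the chord is D-F-Ab-C: a half-diminished seventh chord on D.
D sits a half step below Eb (V in Ab major); a diminished chord there is the applied leading-tone chord of V.
With F in the bass the chord is in first inversion, so the figured bass is 65.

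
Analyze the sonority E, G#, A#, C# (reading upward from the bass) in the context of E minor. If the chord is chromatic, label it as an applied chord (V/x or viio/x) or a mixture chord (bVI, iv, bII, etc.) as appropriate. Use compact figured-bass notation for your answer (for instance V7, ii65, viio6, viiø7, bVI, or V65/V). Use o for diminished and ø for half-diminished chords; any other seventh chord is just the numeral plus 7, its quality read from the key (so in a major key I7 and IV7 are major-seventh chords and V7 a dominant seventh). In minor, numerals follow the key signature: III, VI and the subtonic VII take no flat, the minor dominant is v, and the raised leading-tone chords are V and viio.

The pitches A#-C#-E-G# form a half-diminished seventh chord rooted on A#.
A# sits a half step below B (V in E minor); a diminished chord there is the applied leading-tone chord of V.
With E in the bass the chord is in second inversion, so the figured bass is 43.

viiø43/V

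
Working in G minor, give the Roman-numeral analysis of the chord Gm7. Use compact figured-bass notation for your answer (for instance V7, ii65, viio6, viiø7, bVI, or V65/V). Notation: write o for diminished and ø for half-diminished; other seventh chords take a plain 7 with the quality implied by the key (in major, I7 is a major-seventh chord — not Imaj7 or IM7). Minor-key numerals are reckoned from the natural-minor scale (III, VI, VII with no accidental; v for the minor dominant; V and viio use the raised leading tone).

The pitches G-Bb-D-F form a minor seventh chord rooted on G.
In G minor, G is the tonic; the diatonic minor seventh chord there is i7.

i7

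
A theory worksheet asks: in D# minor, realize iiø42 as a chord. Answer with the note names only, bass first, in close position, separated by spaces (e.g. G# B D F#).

D# E# G# B

The numeral's case and figure indicate a half-diminished seventh chord. In D# minor its root, scale degree 2, is E#.
Stacking thirds from E# gives E#-G#-B-D#.
With the 42 figure the chord is in third inversion; from the bass D# upward in close position it reads D#-E#-G#-B.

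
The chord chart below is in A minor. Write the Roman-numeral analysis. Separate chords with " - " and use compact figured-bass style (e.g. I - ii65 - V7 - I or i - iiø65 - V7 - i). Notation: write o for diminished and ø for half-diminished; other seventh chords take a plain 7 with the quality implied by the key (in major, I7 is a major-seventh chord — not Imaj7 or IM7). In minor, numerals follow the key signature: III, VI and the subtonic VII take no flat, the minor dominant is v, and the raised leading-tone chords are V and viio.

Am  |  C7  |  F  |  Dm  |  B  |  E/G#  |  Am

Am: minor triad on A = scale degree 1 → i.
C7: a dominant seventh chord on C, the applied dominant of VI → V7/VI.
F: major triad on F = scale degree 6 → VI.
Dm has root D, degree 4 in A minor, so iv.
B: chromatic; B is V of V, so V/V.
E/G#: root E is the dominant; major triad there is V6.
Am: minor triad on A = scale degree 1 → i.

i - V7/VI - VI - iv - V/V - V6 - i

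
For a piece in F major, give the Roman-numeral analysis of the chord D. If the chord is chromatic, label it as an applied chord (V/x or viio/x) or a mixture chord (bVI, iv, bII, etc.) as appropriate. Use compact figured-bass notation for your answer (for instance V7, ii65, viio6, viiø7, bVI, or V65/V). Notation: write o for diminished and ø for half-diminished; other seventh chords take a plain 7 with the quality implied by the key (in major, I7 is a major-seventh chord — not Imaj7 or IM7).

The pitches D-F#-A form a major triad rooted on D.
D is not a diatonic chord root with this quality in F major, but it lies a perfect fifth above G (ii), so the chord functions as an applied dominant of ii.

V/ii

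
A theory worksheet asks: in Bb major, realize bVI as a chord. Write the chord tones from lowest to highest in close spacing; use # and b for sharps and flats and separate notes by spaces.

Scale degree 6 in Bb major is G; lowering it a half step gives Gb. bVI is a major triad on the lowered sixth degree, borrowed from the parallel minor.
So the chord is Gb-Bb-Db, a major triad.

Gb Bb Db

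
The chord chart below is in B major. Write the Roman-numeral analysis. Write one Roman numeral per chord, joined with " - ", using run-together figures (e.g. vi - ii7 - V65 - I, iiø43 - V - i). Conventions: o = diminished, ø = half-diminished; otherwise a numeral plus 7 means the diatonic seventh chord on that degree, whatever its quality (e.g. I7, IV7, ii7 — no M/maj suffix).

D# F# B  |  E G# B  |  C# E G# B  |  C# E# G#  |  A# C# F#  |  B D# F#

I6 - IV - ii7 - V/V - V6 - I

D#-F#-B: major triad on B = scale degree 1 → I6.
E-G#-B has root E, degree 4 in B major, so IV.
C#-E-G#-B: minor seventh chord on C# = scale degree 2 → ii7.
C#-E#-G#: a major triad on C#, the applied dominant of V → V/V.
A#-C#-F#: major triad on F# = scale degree 5 → V6.
B-D#-F#: root B is the tonic; major triad there is I.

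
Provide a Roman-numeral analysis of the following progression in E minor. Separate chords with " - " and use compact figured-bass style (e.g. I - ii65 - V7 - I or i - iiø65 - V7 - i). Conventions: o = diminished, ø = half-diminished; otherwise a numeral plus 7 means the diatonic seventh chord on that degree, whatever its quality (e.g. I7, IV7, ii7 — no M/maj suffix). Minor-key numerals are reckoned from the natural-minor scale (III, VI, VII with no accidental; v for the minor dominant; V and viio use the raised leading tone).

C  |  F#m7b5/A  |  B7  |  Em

C has root C, degree 6 in E minor, so VI.
F#m7b5/A has root F#, degree 2 in E minor, so iiø65.
B7: root B is the dominant; dominant seventh chord there is V7.
Em has root E, degree 1 in E minor, so i.

VI - iiø65 - V7 - i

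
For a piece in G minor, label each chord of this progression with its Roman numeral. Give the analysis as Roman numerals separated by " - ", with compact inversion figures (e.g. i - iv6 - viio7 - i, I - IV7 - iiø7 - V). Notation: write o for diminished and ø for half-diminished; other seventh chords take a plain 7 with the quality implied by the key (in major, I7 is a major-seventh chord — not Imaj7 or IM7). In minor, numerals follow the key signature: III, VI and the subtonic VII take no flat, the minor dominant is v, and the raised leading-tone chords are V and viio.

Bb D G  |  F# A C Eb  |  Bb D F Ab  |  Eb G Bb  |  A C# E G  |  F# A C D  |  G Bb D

i6 - viio7 - V7/VI - VI - V7/V - V65 - i

Bb-D-G: minor triad on G = scale degree 1 → i6.
F#-A-C-Eb: fully diminished seventh chord on F# = scale degree 7 → viio7.
Bb-D-F-Ab: chromatic; Bb is V of VI, so V7/VI.
Eb-G-Bb has root Eb, degree 6 in G minor, so VI.
A-C#-E-G: a dominant seventh chord on A, the applied dominant of V → V7/V.
F#-A-C-D: root D is the dominant; dominant seventh chord there is V65.
G-Bb-D: minor triad on G = scale degree 1 → i.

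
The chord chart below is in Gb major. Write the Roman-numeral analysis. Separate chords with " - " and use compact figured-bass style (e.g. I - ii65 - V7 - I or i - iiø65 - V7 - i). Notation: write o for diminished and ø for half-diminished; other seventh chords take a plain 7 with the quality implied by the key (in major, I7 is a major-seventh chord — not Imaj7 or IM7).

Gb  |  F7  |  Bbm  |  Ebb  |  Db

I - V7/iii - iii - bVI - V

Gb: major triad on Gb = scale degree 1 → I.
F7 is the secondary dominant of iii (dominant seventh chord on F): V7/iii.
Bbm: root Bb is the mediant; minor triad there is iii.
Ebb is non-diatonic — bVI, a mixture chord from Gb minor.
Db: root Db is the dominant; major triad there is V.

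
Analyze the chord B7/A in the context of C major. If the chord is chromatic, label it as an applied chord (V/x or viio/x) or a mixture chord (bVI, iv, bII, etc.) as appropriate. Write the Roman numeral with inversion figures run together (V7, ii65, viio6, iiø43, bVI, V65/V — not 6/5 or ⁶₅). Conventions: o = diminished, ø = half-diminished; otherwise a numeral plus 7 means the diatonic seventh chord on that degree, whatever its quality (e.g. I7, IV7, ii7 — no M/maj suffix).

Stacked in thirds the chord is B-D#-F#-A: a dominant seventh chord on B.
B is not a diatonic chord root with this quality in C major, but it lies a perfect fifth above E (iii), so the chord functions as an applied dominant of iii.
With A in the bass the chord is in third inversion, so the figured bass is 42.

V42/iii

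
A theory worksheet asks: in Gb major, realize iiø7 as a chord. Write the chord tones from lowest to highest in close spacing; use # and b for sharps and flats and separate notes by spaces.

iiø7 is the half-diminished supertonic seventh, borrowed from the parallel minor. In Gb major that root is Ab.
So the chord is Ab-Cb-Ebb-Gb, a half-diminished seventh chord.

Ab Cb Ebb Gb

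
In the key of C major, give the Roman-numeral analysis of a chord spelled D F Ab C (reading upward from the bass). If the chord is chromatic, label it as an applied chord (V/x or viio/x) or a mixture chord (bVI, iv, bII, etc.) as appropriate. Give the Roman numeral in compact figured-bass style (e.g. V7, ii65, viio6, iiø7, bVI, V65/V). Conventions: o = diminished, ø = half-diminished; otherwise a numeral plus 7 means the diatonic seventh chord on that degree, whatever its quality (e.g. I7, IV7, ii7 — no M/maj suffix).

The pitches D-F-Ab-C form a half-diminished seventh chord rooted on D.
D is the second degree of C major. This is the half-diminished supertonic seventh, borrowed from the parallel minor.

iiø7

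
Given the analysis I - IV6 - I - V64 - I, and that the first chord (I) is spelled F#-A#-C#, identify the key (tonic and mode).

F# major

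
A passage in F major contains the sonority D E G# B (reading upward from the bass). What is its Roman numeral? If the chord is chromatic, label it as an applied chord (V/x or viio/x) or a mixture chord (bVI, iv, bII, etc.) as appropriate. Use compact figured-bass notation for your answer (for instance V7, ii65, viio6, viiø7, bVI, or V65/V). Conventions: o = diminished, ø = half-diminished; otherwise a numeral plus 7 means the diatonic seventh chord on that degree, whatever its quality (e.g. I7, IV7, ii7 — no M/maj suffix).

Stacked in thirds the chord is E-G#-B-D: a dominant seventh chord on E.
E is not a diatonic chord root with this quality in F major, but it lies a perfect fifth above A (iii), so the chord functions as an applied dominant of iii.
With D in the bass the chord is in third inversion, so the figured bass is 42.

V42/iii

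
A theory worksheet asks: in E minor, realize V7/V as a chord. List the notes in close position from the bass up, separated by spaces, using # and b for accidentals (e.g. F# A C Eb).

F# A# C# E

The slash means an applied dominant: we want the dominant of V. In E minor, V is B major, and its dominant is built on F#.
Building a dominant seventh chord on F# gives F#-A#-C#-E.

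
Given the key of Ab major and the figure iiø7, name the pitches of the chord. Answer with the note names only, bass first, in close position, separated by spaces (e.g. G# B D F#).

Bb Db Fb Ab

iiø7 is the half-diminished supertonic seventh, borrowed from the parallel minor. In Ab major that root is Bb.
So the chord is Bb-Db-Fb-Ab.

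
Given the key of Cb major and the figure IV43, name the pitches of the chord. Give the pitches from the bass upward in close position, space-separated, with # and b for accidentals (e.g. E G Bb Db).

In Cb major, the subdominant is Fb, and the diatonic chord built there is a major seventh chord.
That chord is spelled Fb-Ab-Cb-Eb.
The figured bass 43 indicates second inversion, placing the fifth (Cb) in the bass: Cb-Eb-Fb-Ab.

Cb Eb Fb Ab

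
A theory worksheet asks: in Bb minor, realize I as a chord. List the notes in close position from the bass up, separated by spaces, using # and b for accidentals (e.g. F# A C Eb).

Bb D F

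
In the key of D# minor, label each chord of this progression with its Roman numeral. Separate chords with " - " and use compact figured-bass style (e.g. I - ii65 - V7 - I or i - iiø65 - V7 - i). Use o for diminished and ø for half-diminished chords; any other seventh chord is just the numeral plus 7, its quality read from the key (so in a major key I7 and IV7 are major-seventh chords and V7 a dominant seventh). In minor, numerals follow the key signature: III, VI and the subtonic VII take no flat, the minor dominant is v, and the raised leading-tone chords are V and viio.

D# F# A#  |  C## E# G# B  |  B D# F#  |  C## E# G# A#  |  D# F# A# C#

D#-F#-A# has root D#, degree 1 in D# minor, so i.
C##-E#-G#-B has root C##, degree 7 in D# minor, so viio7.
B-D#-F#: major triad on B = scale degree 6 → VI.
C##-E#-G#-A#: root A# is the dominant; dominant seventh chord there is V65.
D#-F#-A#-C#: minor seventh chord on D# = scale degree 1 → i7.

i - viio7 - VI - V65 - i7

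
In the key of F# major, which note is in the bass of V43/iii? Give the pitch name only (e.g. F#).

B#

The applied chord V43/iii is rooted on E#: E#-G##-B#-D#.
The figure 43 means second inversion — the fifth is in the bass.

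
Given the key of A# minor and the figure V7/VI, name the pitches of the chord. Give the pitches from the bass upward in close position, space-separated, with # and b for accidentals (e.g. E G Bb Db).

The slash means an applied dominant: we want the dominant of VI. In A# minor, VI is F# major, and its dominant is built on C#.
Building a dominant seventh chord on C# gives C#-E#-G#-B.

C# E# G# B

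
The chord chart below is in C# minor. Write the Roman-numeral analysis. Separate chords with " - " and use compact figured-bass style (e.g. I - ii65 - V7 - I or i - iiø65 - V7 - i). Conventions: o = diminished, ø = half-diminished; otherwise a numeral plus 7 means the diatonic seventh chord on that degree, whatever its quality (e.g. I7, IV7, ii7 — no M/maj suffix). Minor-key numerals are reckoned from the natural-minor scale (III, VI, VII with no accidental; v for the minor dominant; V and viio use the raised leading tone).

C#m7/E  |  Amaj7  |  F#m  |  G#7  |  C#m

i65 - VI7 - iv - V7 - i

C#m7/E: minor seventh chord on C# = scale degree 1 → i65.
Amaj7: root A is the submediant; major seventh chord there is VI7.
F#m: root F# is the subdominant; minor triad there is iv.
G#7 has root G#, degree 5 in C# minor, so V7.
C#m: root C# is the tonic; minor triad there is i.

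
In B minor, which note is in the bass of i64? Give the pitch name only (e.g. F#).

F#

i in B minor has root B; the chord is B-D-F#.
The figure 64 means second inversion — the fifth is in the bass.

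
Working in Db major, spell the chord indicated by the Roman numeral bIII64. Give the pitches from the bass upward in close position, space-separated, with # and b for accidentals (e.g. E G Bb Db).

bIII64 is a major triad on the lowered third degree, borrowed from the parallel minor. In Db major that root is Fb.
So the chord is Fb-Ab-Cb, a major triad.
The figured bass 64 indicates second inversion, placing the fifth (Cb) in the bass: Cb-Fb-Ab.

Cb Fb Ab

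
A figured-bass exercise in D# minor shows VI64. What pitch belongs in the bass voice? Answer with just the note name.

F#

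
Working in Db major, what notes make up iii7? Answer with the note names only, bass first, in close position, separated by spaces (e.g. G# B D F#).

F Ab C Eb

The numeral's case and figure indicate a minor seventh chord. In Db major its root, the third degree, is F.
That chord is spelled F-Ab-C-Eb.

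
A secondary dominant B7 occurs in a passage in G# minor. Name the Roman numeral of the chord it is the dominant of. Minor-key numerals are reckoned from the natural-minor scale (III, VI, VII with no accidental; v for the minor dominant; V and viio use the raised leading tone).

VI

The chord is a dominant seventh chord on B.
A dominant resolves down a perfect fifth: B → E. In G# minor, E is scale degree 6, i.e. VI.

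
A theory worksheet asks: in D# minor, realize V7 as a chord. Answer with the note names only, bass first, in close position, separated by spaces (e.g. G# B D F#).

In D# minor, the fifth degree is A#. The dominant is major (leading tone raised), so V is a dominant seventh chord.
That chord is spelled A#-C##-E#-G#.

A# C## E# G#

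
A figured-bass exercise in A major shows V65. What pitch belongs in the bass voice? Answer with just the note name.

G#

V in A major has root E; the chord is E-G#-B-D.
The figure 65 means first inversion — the third is in the bass.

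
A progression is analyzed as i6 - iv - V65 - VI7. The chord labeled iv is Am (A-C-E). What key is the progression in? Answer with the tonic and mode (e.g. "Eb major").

iv is given as A-C-E — a minor triad with root A.
Counting down 3 scale steps from A places the tonic on E; a minor triad on degree 4 is diatonic only in minor.

E minor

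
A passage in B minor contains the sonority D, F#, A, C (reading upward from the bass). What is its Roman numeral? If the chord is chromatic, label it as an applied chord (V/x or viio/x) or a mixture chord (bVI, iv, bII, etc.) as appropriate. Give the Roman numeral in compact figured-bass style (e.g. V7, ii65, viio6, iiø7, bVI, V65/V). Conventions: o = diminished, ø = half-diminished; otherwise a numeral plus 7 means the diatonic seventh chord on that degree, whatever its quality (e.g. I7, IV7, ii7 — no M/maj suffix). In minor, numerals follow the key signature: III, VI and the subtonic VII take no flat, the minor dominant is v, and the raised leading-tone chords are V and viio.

V7/VI

The pitches D-F#-A-C form a dominant seventh chord rooted on D.
D is not a diatonic chord root with this quality in B minor, but it lies a perfect fifth above G (VI), so the chord functions as an applied dominant of VI.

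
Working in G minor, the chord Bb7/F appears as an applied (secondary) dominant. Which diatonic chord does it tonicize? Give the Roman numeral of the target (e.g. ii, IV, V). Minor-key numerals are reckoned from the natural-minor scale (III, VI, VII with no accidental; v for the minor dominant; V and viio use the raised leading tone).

The chord is a dominant seventh chord on Bb.
A dominant resolves down a perfect fifth: Bb → Eb. In G minor, Eb is scale degree 6, i.e. VI.

VI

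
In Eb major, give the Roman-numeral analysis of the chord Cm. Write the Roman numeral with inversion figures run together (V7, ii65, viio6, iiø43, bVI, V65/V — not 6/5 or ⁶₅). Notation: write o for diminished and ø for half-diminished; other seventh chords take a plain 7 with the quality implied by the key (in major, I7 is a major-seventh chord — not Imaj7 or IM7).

vi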